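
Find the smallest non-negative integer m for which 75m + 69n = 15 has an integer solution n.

14

Reduce mod 69: 75m ≡ 15 (mod 69). With g = gcd(75, 69) = 3 dividing 15, divide through: 25m ≡ 5 (mod 23).
Since gcd(25, 23) = 1, m ≡ 5·(25)⁻¹ ≡ 14 (mod 23). Smallest non-negative: 14.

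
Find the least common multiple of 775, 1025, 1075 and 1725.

775 = 5² · 31; 1025 = 5² · 41; 1075 = 5² · 43; 1725 = 3 · 5² · 23
lcm takes max exponent of each prime: 3 · 5² · 23 · 31 · 41 · 43 = 94276425

94276425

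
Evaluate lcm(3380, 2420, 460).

3380 = 2² · 5 · 13²; 2420 = 2² · 5 · 11²; 460 = 2² · 5 · 23
lcm takes max exponent of each prime: 2² · 5 · 11² · 13² · 23 = 9406540

9406540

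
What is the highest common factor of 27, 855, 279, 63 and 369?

gcd(27, 855): 855 = 31·27 + 18; 27 = 1·18 + 9; 18 = 2·9 + 0 → 9
gcd(9, 279): 279 = 31·9 + 0 → 9
gcd(9, 63): 63 = 7·9 + 0 → 9
gcd(9, 369): 369 = 41·9 + 0 → 9

9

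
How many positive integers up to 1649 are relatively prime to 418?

Prime factors of 418: 2, 11, 19. Count integers ≤ 1649 divisible by none of them.
By inclusion–exclusion: 1649 − ⌊1649/2⌋ − ⌊1649/11⌋ − ⌊1649/19⌋ + ⌊1649/22⌋ + ⌊1649/38⌋ + ⌊1649/209⌋ − ⌊1649/418⌋ = 711.

711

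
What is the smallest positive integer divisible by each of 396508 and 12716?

396508 = 2² · 7³ · 17²; 12716 = 2² · 11 · 17²
max exponents: 2² · 7³ · 11 · 17² = 4361588

4361588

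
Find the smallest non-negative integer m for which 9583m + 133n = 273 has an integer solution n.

1

Reduce mod 133: 9583m ≡ 273 (mod 133). With g = gcd(9583, 133) = 7 dividing 273, divide through: 1369m ≡ 39 (mod 19).
Since gcd(1369, 19) = 1, m ≡ 39·(1369)⁻¹ ≡ 1 (mod 19). Smallest non-negative: 1.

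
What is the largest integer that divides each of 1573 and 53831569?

121

Euclid: 53831569 = 34222·1573 + 363; 1573 = 4·363 + 121; 363 = 3·121 + 0. Last nonzero remainder: 121.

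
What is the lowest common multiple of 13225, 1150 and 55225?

58428050

13225 = 5² · 23²; 1150 = 2 · 5² · 23; 55225 = 5² · 47²
lcm takes max exponent of each prime: 2 · 5² · 23² · 47² = 58428050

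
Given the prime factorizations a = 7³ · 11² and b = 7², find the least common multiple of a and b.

41503

max exponent per prime: 7³ · 11² = 41503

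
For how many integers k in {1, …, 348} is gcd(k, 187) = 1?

298

Prime factors of 187: 11, 17. Count integers ≤ 348 divisible by none of them.
By inclusion–exclusion: 348 − ⌊348/11⌋ − ⌊348/17⌋ + ⌊348/187⌋ = 298.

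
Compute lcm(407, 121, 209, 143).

1105819

lcm(407, 121) = 407·121/gcd = 49247/11 = 4477
lcm(4477, 209) = 4477·209/gcd = 935693/11 = 85063
lcm(85063, 143) = 85063·143/gcd = 12164009/11 = 1105819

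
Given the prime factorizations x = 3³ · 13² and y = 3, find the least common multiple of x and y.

max exponent per prime: 3³ · 13² = 4563

4563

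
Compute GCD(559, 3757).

559 = 13 · 43
3757 = 13 · 17²
Common: 13 = 13

13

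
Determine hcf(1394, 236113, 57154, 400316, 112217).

gcd(1394, 236113): 236113 = 169·1394 + 527; 1394 = 2·527 + 340; 527 = 1·340 + 187; 340 = 1·187 + 153; 187 = 1·153 + 34; 153 = 4·34 + 17; 34 = 2·17 + 0 → 17
gcd(17, 57154): 57154 = 3362·17 + 0 → 17
gcd(17, 400316): 400316 = 23548·17 + 0 → 17
gcd(17, 112217): 112217 = 6601·17 + 0 → 17

17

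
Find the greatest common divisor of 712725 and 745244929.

221

Euclid: 745244929 = 1045·712725 + 447304; 712725 = 1·447304 + 265421; 447304 = 1·265421 + 181883; 265421 = 1·181883 + 83538; 181883 = 2·83538 + 14807; 83538 = 5·14807 + 9503; 14807 = 1·9503 + 5304; 9503 = 1·5304 + 4199; 5304 = 1·4199 + 1105; 4199 = 3·1105 + 884; 1105 = 1·884 + 221; 884 = 4·221 + 0. Last nonzero remainder: 221.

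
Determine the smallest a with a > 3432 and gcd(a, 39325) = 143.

39325 = 143·275. Any a with gcd(a, 39325) = 143 is a multiple of 143, say 143s, with s coprime to 275.
Need s > 3432/143, so s ≥ 25. First s ≥ 25 with gcd(s, 275) = 1 is s = 26. Thus a = 143·26 = 3718.

3718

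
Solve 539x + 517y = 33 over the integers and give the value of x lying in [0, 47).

25

Euclid: 539 = 1·517 + 22; 517 = 23·22 + 11; 22 = 2·11 + 0 → gcd = 11; 33 = 11·3.
Back-substitution yields 539·(-23) + 517·(24) = 11, so one solution is x = -23·3 = -69, y = 24·3 = 72.
Solutions in x differ by 517/11 = 47; the one in [0, 47) is -69 mod 47 = 25.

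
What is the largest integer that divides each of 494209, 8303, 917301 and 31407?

361

gcd(494209, 8303): 494209 = 59·8303 + 4332; 8303 = 1·4332 + 3971; 4332 = 1·3971 + 361; 3971 = 11·361 + 0 → 361
gcd(361, 917301): 917301 = 2541·361 + 0 → 361
gcd(361, 31407): 31407 = 87·361 + 0 → 361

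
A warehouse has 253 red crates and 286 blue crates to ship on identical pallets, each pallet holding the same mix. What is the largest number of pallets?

253 = 11 · 23
286 = 2 · 11 · 13
Common: 11 = 11

11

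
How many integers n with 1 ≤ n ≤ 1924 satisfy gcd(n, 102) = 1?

603

102 = 2·3·17. Inclusion–exclusion on these primes:
1924 − ⌊1924/2⌋ − ⌊1924/3⌋ − ⌊1924/17⌋ + ⌊1924/6⌋ + ⌊1924/34⌋ + ⌊1924/51⌋ − ⌊1924/102⌋ = 603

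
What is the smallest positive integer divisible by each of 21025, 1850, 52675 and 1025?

134405213950

lcm(21025, 1850) = 21025·1850/gcd = 38896250/25 = 1555850
lcm(1555850, 52675) = 1555850·52675/gcd = 81954398750/25 = 3278175950
lcm(3278175950, 1025) = 3278175950·1025/gcd = 3360130348750/25 = 134405213950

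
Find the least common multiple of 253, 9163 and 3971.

253 = 11 · 23; 9163 = 7² · 11 · 17; 3971 = 11 · 19²
lcm takes max exponent of each prime: 7² · 11 · 17 · 19² · 23 = 76080389

76080389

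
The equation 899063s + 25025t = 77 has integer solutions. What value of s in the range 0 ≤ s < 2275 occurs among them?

504

gcd(899063, 25025) = 11 (Euclid: 899063 = 35·25025 + 23188; 25025 = 1·23188 + 1837; 23188 = 12·1837 + 1144; 1837 = 1·1144 + 693; 1144 = 1·693 + 451; 693 = 1·451 + 242; 451 = 1·242 + 209; 242 = 1·209 + 33; 209 = 6·33 + 11; 33 = 3·11 + 0), and 11 | 77.
Extended Euclid: 899063·(722) + 25025·(-25939) = 11. Scale by 7: s₀ = 5054.
General solution s = s₀ + 2275k; reducing mod 2275 gives s = 504 (and t = -18107).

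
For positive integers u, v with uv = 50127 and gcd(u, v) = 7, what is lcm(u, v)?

For any two positive integers, gcd × lcm equals their product. Hence lcm = 50127 / 7 = 7161.

7161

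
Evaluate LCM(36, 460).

gcd first: 460 = 12·36 + 28; 36 = 1·28 + 8; 28 = 3·8 + 4; 8 = 2·4 + 0 → gcd = 4
lcm = 36·460/gcd = 16560/4 = 4140

4140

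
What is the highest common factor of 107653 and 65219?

107653 = 7² · 13³
65219 = 7² · 11³
Common: 7² = 49

49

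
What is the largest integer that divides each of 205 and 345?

205 = 5 · 41
345 = 3 · 5 · 23
Common: 5 = 5

5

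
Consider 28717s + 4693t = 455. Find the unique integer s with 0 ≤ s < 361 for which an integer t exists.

26

Reduce mod 4693: 28717s ≡ 455 (mod 4693). With g = gcd(28717, 4693) = 13 dividing 455, divide through: 2209s ≡ 35 (mod 361).
Since gcd(2209, 361) = 1, s ≡ 35·(2209)⁻¹ ≡ 26 (mod 361). Smallest non-negative: 26.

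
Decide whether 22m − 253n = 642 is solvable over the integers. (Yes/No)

No

By Bézout, 22m − 253n = 642 has integer solutions iff gcd(22, 253) | 642.
Euclid: 253 = 11·22 + 11; 22 = 2·11 + 0. gcd = 11; 642 mod 11 = 4. No.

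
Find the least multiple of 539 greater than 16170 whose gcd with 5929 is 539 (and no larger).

Multiples of 539 above 16170: 539·31, 539·32, … . Need the cofactor coprime to 5929/539 = 11.
Checking s = 31, 32, … the first with gcd(s, 11) = 1 is s = 31, giving 16709.

16709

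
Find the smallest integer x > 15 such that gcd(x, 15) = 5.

20

gcd(x, 15) = 5 forces 5 | x; write x = 5s. Then gcd(5s, 5·3) = 5·gcd(s, 3), so need gcd(s, 3) = 1.
5s > 15 gives s ≥ 4. The least s ≥ 4 coprime to 3 is 4, so x = 5·4 = 20.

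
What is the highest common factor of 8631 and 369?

Euclid: 8631 = 23·369 + 144; 369 = 2·144 + 81; 144 = 1·81 + 63; 81 = 1·63 + 18; 63 = 3·18 + 9; 18 = 2·9 + 0. Last nonzero remainder: 9.

9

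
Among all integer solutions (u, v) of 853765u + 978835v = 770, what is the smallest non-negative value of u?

1847

Reduce mod 978835: 853765u ≡ 770 (mod 978835). With g = gcd(853765, 978835) = 55 dividing 770, divide through: 15523u ≡ 14 (mod 17797).
Since gcd(15523, 17797) = 1, u ≡ 14·(15523)⁻¹ ≡ 1847 (mod 17797). Smallest non-negative: 1847.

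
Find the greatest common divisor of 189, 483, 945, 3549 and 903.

gcd(189, 483): 483 = 2·189 + 105; 189 = 1·105 + 84; 105 = 1·84 + 21; 84 = 4·21 + 0 → 21
gcd(21, 945): 945 = 45·21 + 0 → 21
gcd(21, 3549): 3549 = 169·21 + 0 → 21
gcd(21, 903): 903 = 43·21 + 0 → 21

21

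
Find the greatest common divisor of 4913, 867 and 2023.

4913 = 17³; 867 = 3 · 17²; 2023 = 7 · 17²
gcd takes min exponent of each prime: 17² = 289

289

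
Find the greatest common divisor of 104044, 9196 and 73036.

76

gcd(104044, 9196): 104044 = 11·9196 + 2888; 9196 = 3·2888 + 532; 2888 = 5·532 + 228; 532 = 2·228 + 76; 228 = 3·76 + 0 → 76
gcd(76, 73036): 73036 = 961·76 + 0 → 76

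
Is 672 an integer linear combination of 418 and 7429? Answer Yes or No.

By Bézout, 418s − 7429t = 672 has integer solutions iff gcd(418, 7429) | 672.
Euclid: 7429 = 17·418 + 323; 418 = 1·323 + 95; 323 = 3·95 + 38; 95 = 2·38 + 19; 38 = 2·19 + 0. gcd = 19; 672 mod 19 = 7. No.

No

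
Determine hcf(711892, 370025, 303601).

gcd(711892, 370025): 711892 = 1·370025 + 341867; 370025 = 1·341867 + 28158; 341867 = 12·28158 + 3971; 28158 = 7·3971 + 361; 3971 = 11·361 + 0 → 361
gcd(361, 303601): 303601 = 841·361 + 0 → 361

361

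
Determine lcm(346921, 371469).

346921 = 19² · 31²; 371469 = 3 · 7³ · 19²
max exponents: 3 · 7³ · 19² · 31² = 356981709

356981709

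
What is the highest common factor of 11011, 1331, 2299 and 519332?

gcd(11011, 1331): 11011 = 8·1331 + 363; 1331 = 3·363 + 242; 363 = 1·242 + 121; 242 = 2·121 + 0 → 121
gcd(121, 2299): 2299 = 19·121 + 0 → 121
gcd(121, 519332): 519332 = 4292·121 + 0 → 121

121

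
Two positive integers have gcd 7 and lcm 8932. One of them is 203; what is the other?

Using mn = gcd(m,n)·lcm(m,n) = 7·8932 = 62524, we get n = 62524/203 = 308.

308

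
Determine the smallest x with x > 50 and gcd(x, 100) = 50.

150

gcd(x, 100) = 50 forces 50 | x; write x = 50s. Then gcd(50s, 50·2) = 50·gcd(s, 2), so need gcd(s, 2) = 1.
50s > 50 gives s ≥ 2. The least s ≥ 2 coprime to 2 is 3, so x = 50·3 = 150.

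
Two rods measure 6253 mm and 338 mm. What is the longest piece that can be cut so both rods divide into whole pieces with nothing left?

6253 = 13² · 37
338 = 2 · 13²
Common: 13² = 169

169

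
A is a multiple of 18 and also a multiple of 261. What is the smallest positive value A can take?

gcd first: 261 = 14·18 + 9; 18 = 2·9 + 0 → gcd = 9
lcm = 18·261/gcd = 4698/9 = 522

522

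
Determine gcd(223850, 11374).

242

Euclid: 223850 = 19·11374 + 7744; 11374 = 1·7744 + 3630; 7744 = 2·3630 + 484; 3630 = 7·484 + 242; 484 = 2·242 + 0. Last nonzero remainder: 242.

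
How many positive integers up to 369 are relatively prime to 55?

55 = 5·11. Inclusion–exclusion on these primes:
369 − ⌊369/5⌋ − ⌊369/11⌋ + ⌊369/55⌋ = 269

269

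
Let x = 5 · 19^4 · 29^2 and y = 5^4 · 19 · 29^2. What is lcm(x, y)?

max exponent per prime: 5^4 · 19^4 · 29^2 = 68499975625

68499975625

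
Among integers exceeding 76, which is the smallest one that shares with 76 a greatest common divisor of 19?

Multiples of 19 above 76: 19·5, 19·6, … . Need the cofactor coprime to 76/19 = 4.
Checking s = 5, 6, … the first with gcd(s, 4) = 1 is s = 5, giving 95.

95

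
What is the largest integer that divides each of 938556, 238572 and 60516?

36

gcd(938556, 238572): 938556 = 3·238572 + 222840; 238572 = 1·222840 + 15732; 222840 = 14·15732 + 2592; 15732 = 6·2592 + 180; 2592 = 14·180 + 72; 180 = 2·72 + 36; 72 = 2·36 + 0 → 36
gcd(36, 60516): 60516 = 1681·36 + 0 → 36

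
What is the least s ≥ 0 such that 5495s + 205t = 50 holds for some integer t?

9

Euclid: 5495 = 26·205 + 165; 205 = 1·165 + 40; 165 = 4·40 + 5; 40 = 8·5 + 0 → gcd = 5; 50 = 5·10.
Back-substitution yields 5495·(5) + 205·(-134) = 5, so one solution is s = 5·10 = 50, t = -134·10 = -1340.
Solutions in s differ by 205/5 = 41; the one in [0, 41) is 50 mod 41 = 9.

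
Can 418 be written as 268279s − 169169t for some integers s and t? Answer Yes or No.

Yes

gcd(268279, 169169): 268279 = 1·169169 + 99110; 169169 = 1·99110 + 70059; 99110 = 1·70059 + 29051; 70059 = 2·29051 + 11957; 29051 = 2·11957 + 5137; 11957 = 2·5137 + 1683; 5137 = 3·1683 + 88; 1683 = 19·88 + 11; 88 = 8·11 + 0 → 11
11 divides 418, so a solution exists.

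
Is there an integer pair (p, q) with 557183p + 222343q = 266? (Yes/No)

By Bézout, 557183p + 222343q = 266 has integer solutions iff gcd(557183, 222343) | 266.
Euclid: 557183 = 2·222343 + 112497; 222343 = 1·112497 + 109846; 112497 = 1·109846 + 2651; 109846 = 41·2651 + 1155; 2651 = 2·1155 + 341; 1155 = 3·341 + 132; 341 = 2·132 + 77; 132 = 1·77 + 55; 77 = 1·55 + 22; 55 = 2·22 + 11; 22 = 2·11 + 0. gcd = 11; 266 mod 11 = 2. No.

No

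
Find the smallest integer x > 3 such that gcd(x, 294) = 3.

gcd(x, 294) = 3 forces 3 | x; write x = 3s. Then gcd(3s, 3·98) = 3·gcd(s, 98), so need gcd(s, 98) = 1.
3s > 3 gives s ≥ 2. The least s ≥ 2 coprime to 98 is 3, so x = 3·3 = 9.

9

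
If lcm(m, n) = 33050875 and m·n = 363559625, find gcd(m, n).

gcd·lcm = product, so gcd = 363559625/33050875 = 11.

11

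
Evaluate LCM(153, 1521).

153 = 3² · 17; 1521 = 3² · 13²
max exponents: 3² · 13² · 17 = 25857

25857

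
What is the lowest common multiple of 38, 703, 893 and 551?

38 = 2 · 19; 703 = 19 · 37; 893 = 19 · 47; 551 = 19 · 29
lcm takes max exponent of each prime: 2 · 19 · 29 · 37 · 47 = 1916378

1916378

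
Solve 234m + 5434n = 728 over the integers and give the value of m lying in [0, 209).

96

Euclid: 5434 = 23·234 + 52; 234 = 4·52 + 26; 52 = 2·26 + 0 → gcd = 26; 728 = 26·28.
Back-substitution yields 234·(93) + 5434·(-4) = 26, so one solution is m = 93·28 = 2604, n = -4·28 = -112.
Solutions in m differ by 5434/26 = 209; the one in [0, 209) is 2604 mod 209 = 96.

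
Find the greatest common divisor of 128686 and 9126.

2

Euclid: 128686 = 14·9126 + 922; 9126 = 9·922 + 828; 922 = 1·828 + 94; 828 = 8·94 + 76; 94 = 1·76 + 18; 76 = 4·18 + 4; 18 = 4·4 + 2; 4 = 2·2 + 0. Last nonzero remainder: 2.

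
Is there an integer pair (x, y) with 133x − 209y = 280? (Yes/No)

By Bézout, 133x − 209y = 280 has integer solutions iff gcd(133, 209) | 280.
Euclid: 209 = 1·133 + 76; 133 = 1·76 + 57; 76 = 1·57 + 19; 57 = 3·19 + 0. gcd = 19; 280 mod 19 = 14. No.

No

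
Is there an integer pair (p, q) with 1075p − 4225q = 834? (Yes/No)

No

gcd(1075, 4225): 4225 = 3·1075 + 1000; 1075 = 1·1000 + 75; 1000 = 13·75 + 25; 75 = 3·25 + 0 → 25
25 does not divide 834, so a solution does not exist.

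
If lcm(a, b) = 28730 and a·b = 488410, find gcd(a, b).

17

gcd·lcm = product, so gcd = 488410/28730 = 17.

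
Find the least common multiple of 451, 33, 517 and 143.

826683

451 = 11 · 41; 33 = 3 · 11; 517 = 11 · 47; 143 = 11 · 13
lcm takes max exponent of each prime: 3 · 11 · 13 · 41 · 47 = 826683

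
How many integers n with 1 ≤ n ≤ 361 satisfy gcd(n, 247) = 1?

Prime factors of 247: 13, 19. Count integers ≤ 361 divisible by none of them.
By inclusion–exclusion: 361 − ⌊361/13⌋ − ⌊361/19⌋ + ⌊361/247⌋ = 316.

316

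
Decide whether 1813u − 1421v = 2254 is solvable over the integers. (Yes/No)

Yes

By Bézout, 1813u − 1421v = 2254 has integer solutions iff gcd(1813, 1421) | 2254.
Euclid: 1813 = 1·1421 + 392; 1421 = 3·392 + 245; 392 = 1·245 + 147; 245 = 1·147 + 98; 147 = 1·98 + 49; 98 = 2·49 + 0. gcd = 49; 2254 mod 49 = 0. Yes.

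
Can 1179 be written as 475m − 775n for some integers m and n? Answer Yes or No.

gcd(475, 775): 775 = 1·475 + 300; 475 = 1·300 + 175; 300 = 1·175 + 125; 175 = 1·125 + 50; 125 = 2·50 + 25; 50 = 2·25 + 0 → 25
25 does not divide 1179, so a solution does not exist.

No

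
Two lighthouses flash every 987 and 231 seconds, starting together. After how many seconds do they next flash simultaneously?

gcd first: 987 = 4·231 + 63; 231 = 3·63 + 42; 63 = 1·42 + 21; 42 = 2·21 + 0 → gcd = 21
lcm = 987·231/gcd = 227997/21 = 10857

10857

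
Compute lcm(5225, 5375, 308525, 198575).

2560891708375

lcm(5225, 5375) = 5225·5375/gcd = 28084375/25 = 1123375
lcm(1123375, 308525) = 1123375·308525/gcd = 346589271875/1075 = 322408625
lcm(322408625, 198575) = 322408625·198575/gcd = 64022292709375/25 = 2560891708375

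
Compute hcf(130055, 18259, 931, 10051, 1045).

19

130055 = 5 · 19 · 37²; 18259 = 19 · 31²; 931 = 7² · 19; 10051 = 19 · 23²; 1045 = 5 · 11 · 19
gcd takes min exponent of each prime: 19 = 19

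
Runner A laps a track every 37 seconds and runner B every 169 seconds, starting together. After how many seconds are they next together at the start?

37 = 37; 169 = 13²
max exponents: 13² · 37 = 6253

6253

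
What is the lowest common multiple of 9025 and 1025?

370025

gcd first: 9025 = 8·1025 + 825; 1025 = 1·825 + 200; 825 = 4·200 + 25; 200 = 8·25 + 0 → gcd = 25
lcm = 9025·1025/gcd = 9250625/25 = 370025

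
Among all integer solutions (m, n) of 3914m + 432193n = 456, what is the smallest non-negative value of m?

17226

gcd(3914, 432193) = 19 (Euclid: 432193 = 110·3914 + 1653; 3914 = 2·1653 + 608; 1653 = 2·608 + 437; 608 = 1·437 + 171; 437 = 2·171 + 95; 171 = 1·95 + 76; 95 = 1·76 + 19; 76 = 4·19 + 0), and 19 | 456.
Extended Euclid: 3914·(-4969) + 432193·(45) = 19. Scale by 24: m₀ = -119256.
General solution m = m₀ + 22747t; reducing mod 22747 gives m = 17226 (and n = -156).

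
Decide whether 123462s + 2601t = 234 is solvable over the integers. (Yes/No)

By Bézout, 123462s + 2601t = 234 has integer solutions iff gcd(123462, 2601) | 234.
Euclid: 123462 = 47·2601 + 1215; 2601 = 2·1215 + 171; 1215 = 7·171 + 18; 171 = 9·18 + 9; 18 = 2·9 + 0. gcd = 9; 234 mod 9 = 0. Yes.

Yes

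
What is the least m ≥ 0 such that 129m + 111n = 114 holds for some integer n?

Reduce mod 111: 129m ≡ 114 (mod 111). With g = gcd(129, 111) = 3 dividing 114, divide through: 43m ≡ 38 (mod 37).
Since gcd(43, 37) = 1, m ≡ 38·(43)⁻¹ ≡ 31 (mod 37). Smallest non-negative: 31.

31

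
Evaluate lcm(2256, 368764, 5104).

2256 = 2⁴ · 3 · 47; 368764 = 2² · 11 · 17² · 29; 5104 = 2⁴ · 11 · 29
lcm takes max exponent of each prime: 2⁴ · 3 · 11 · 17² · 29 · 47 = 207982896

207982896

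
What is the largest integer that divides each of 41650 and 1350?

50

41650 = 2 · 5² · 7² · 17
1350 = 2 · 3³ · 5²
Common: 2 · 5² = 50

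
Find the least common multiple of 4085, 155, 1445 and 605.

4428299315

4085 = 5 · 19 · 43; 155 = 5 · 31; 1445 = 5 · 17²; 605 = 5 · 11²
lcm takes max exponent of each prime: 5 · 11² · 17² · 19 · 31 · 43 = 4428299315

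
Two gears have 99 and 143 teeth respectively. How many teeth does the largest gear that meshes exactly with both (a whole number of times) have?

99 = 3² · 11
143 = 11 · 13
Common: 11 = 11

11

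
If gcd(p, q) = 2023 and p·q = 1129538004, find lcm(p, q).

558348

Since gcd(p,q)·lcm(p,q) = pq, lcm = 1129538004/2023 = 558348.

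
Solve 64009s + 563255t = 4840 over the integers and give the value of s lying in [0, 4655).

gcd(64009, 563255) = 121 (Euclid: 563255 = 8·64009 + 51183; 64009 = 1·51183 + 12826; 51183 = 3·12826 + 12705; 12826 = 1·12705 + 121; 12705 = 105·121 + 0), and 121 | 4840.
Extended Euclid: 64009·(44) + 563255·(-5) = 121. Scale by 40: s₀ = 1760.
General solution s = s₀ + 4655k; reducing mod 4655 gives s = 1760 (and t = -200).

1760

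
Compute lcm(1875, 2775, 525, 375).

lcm(1875, 2775) = 1875·2775/gcd = 5203125/75 = 69375
lcm(69375, 525) = 69375·525/gcd = 36421875/75 = 485625
lcm(485625, 375) = 485625·375/gcd = 182109375/375 = 485625

485625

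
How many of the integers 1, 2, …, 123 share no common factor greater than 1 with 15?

66

Prime factors of 15: 3, 5. Count integers ≤ 123 divisible by none of them.
By inclusion–exclusion: 123 − ⌊123/3⌋ − ⌊123/5⌋ + ⌊123/15⌋ = 66.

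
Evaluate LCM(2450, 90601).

gcd first: 90601 = 36·2450 + 2401; 2450 = 1·2401 + 49; 2401 = 49·49 + 0 → gcd = 49
lcm = 2450·90601/gcd = 221972450/49 = 4530050

4530050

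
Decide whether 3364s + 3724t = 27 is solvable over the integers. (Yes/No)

By Bézout, 3364s + 3724t = 27 has integer solutions iff gcd(3364, 3724) | 27.
Euclid: 3724 = 1·3364 + 360; 3364 = 9·360 + 124; 360 = 2·124 + 112; 124 = 1·112 + 12; 112 = 9·12 + 4; 12 = 3·4 + 0. gcd = 4; 27 mod 4 = 3. No.

No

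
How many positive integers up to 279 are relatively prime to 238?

113

238 = 2·7·17. Inclusion–exclusion on these primes:
279 − ⌊279/2⌋ − ⌊279/7⌋ − ⌊279/17⌋ + ⌊279/14⌋ + ⌊279/34⌋ + ⌊279/119⌋ − ⌊279/238⌋ = 113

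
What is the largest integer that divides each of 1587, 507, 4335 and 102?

gcd(1587, 507): 1587 = 3·507 + 66; 507 = 7·66 + 45; 66 = 1·45 + 21; 45 = 2·21 + 3; 21 = 7·3 + 0 → 3
gcd(3, 4335): 4335 = 1445·3 + 0 → 3
gcd(3, 102): 102 = 34·3 + 0 → 3

3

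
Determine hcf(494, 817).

19

494 = 2 · 13 · 19
817 = 19 · 43
Common: 19 = 19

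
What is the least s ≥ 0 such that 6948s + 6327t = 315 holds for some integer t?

622

gcd(6948, 6327) = 9 (Euclid: 6948 = 1·6327 + 621; 6327 = 10·621 + 117; 621 = 5·117 + 36; 117 = 3·36 + 9; 36 = 4·9 + 0), and 9 | 315.
Extended Euclid: 6948·(-163) + 6327·(179) = 9. Scale by 35: s₀ = -5705.
General solution s = s₀ + 703k; reducing mod 703 gives s = 622 (and t = -683).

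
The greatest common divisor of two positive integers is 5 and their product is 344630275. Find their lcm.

68926055

For any two positive integers, gcd × lcm equals their product. Hence lcm = 344630275 / 5 = 68926055.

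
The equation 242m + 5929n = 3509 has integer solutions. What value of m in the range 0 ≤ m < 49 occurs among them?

39

gcd(242, 5929) = 121 (Euclid: 5929 = 24·242 + 121; 242 = 2·121 + 0), and 121 | 3509.
Extended Euclid: 242·(-24) + 5929·(1) = 121. Scale by 29: m₀ = -696.
General solution m = m₀ + 49t; reducing mod 49 gives m = 39 (and n = -1).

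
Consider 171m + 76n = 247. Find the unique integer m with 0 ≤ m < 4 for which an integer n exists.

1

gcd(171, 76) = 19 (Euclid: 171 = 2·76 + 19; 76 = 4·19 + 0), and 19 | 247.
Extended Euclid: 171·(1) + 76·(-2) = 19. Scale by 13: m₀ = 13.
General solution m = m₀ + 4t; reducing mod 4 gives m = 1 (and n = 1).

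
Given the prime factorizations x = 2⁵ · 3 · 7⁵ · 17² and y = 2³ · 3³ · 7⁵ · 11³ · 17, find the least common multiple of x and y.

5585728734432

max exponent per prime: 2⁵ · 3³ · 7⁵ · 11³ · 17² = 5585728734432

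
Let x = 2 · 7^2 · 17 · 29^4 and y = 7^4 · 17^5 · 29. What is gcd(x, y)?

24157

min exponent per shared prime: 7^2 · 17 · 29 = 24157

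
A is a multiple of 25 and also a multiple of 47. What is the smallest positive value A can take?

1175

gcd first: 47 = 1·25 + 22; 25 = 1·22 + 3; 22 = 7·3 + 1; 3 = 3·1 + 0 → gcd = 1
lcm = 25·47/gcd = 1175/1 = 1175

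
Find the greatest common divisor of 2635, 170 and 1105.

gcd(2635, 170): 2635 = 15·170 + 85; 170 = 2·85 + 0 → 85
gcd(85, 1105): 1105 = 13·85 + 0 → 85

85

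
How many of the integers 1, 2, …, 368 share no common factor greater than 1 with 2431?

290

Prime factors of 2431: 11, 13, 17. Count integers ≤ 368 divisible by none of them.
By inclusion–exclusion: 368 − ⌊368/11⌋ − ⌊368/13⌋ − ⌊368/17⌋ + ⌊368/143⌋ + ⌊368/187⌋ + ⌊368/221⌋ − ⌊368/2431⌋ = 290.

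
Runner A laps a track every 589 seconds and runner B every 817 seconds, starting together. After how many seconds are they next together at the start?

589 = 19 · 31; 817 = 19 · 43
max exponents: 19 · 31 · 43 = 25327

25327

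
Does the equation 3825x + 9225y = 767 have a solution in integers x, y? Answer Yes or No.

gcd(3825, 9225): 9225 = 2·3825 + 1575; 3825 = 2·1575 + 675; 1575 = 2·675 + 225; 675 = 3·225 + 0 → 225
225 does not divide 767, so a solution does not exist.

No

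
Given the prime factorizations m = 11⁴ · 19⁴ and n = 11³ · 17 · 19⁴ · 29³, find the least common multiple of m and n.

791093943297493

max exponent per prime: 11⁴ · 17 · 19⁴ · 29³ = 791093943297493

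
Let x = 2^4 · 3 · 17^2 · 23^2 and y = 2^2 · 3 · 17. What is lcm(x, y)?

max exponent per prime: 2^4 · 3 · 17^2 · 23^2 = 7338288

7338288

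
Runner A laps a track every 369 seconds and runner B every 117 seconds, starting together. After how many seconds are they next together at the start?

gcd first: 369 = 3·117 + 18; 117 = 6·18 + 9; 18 = 2·9 + 0 → gcd = 9
lcm = 369·117/gcd = 43173/9 = 4797

4797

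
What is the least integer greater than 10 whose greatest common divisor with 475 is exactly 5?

15

gcd(m, 475) = 5 forces 5 | m; write m = 5s. Then gcd(5s, 5·95) = 5·gcd(s, 95), so need gcd(s, 95) = 1.
5s > 10 gives s ≥ 3. The least s ≥ 3 coprime to 95 is 3, so m = 5·3 = 15.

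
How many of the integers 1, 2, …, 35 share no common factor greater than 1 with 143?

30

143 = 11·13. Inclusion–exclusion on these primes:
35 − ⌊35/11⌋ − ⌊35/13⌋ + ⌊35/143⌋ = 30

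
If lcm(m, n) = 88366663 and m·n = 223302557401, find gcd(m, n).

From gcd × lcm = mn: gcd = 223302557401 / 88366663 = 2527.

2527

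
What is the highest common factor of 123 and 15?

Euclid: 123 = 8·15 + 3; 15 = 5·3 + 0. Last nonzero remainder: 3.

3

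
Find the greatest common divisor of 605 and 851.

Euclid: 851 = 1·605 + 246; 605 = 2·246 + 113; 246 = 2·113 + 20; 113 = 5·20 + 13; 20 = 1·13 + 7; 13 = 1·7 + 6; 7 = 1·6 + 1; 6 = 6·1 + 0. Last nonzero remainder: 1.

1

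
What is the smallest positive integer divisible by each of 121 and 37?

4477

gcd first: 121 = 3·37 + 10; 37 = 3·10 + 7; 10 = 1·7 + 3; 7 = 2·3 + 1; 3 = 3·1 + 0 → gcd = 1
lcm = 121·37/gcd = 4477/1 = 4477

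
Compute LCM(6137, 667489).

6137 = 17 · 19²; 667489 = 19² · 43²
max exponents: 17 · 19² · 43² = 11347313

11347313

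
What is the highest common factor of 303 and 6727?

1

Euclid: 6727 = 22·303 + 61; 303 = 4·61 + 59; 61 = 1·59 + 2; 59 = 29·2 + 1; 2 = 2·1 + 0. Last nonzero remainder: 1.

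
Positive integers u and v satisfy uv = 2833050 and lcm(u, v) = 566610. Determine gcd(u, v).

5

From gcd × lcm = uv: gcd = 2833050 / 566610 = 5.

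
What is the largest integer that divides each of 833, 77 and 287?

7

833 = 7² · 17; 77 = 7 · 11; 287 = 7 · 41
gcd takes min exponent of each prime: 7 = 7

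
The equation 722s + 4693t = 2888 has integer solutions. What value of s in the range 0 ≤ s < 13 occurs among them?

Euclid: 4693 = 6·722 + 361; 722 = 2·361 + 0 → gcd = 361; 2888 = 361·8.
Back-substitution yields 722·(-6) + 4693·(1) = 361, so one solution is s = -6·8 = -48, t = 1·8 = 8.
Solutions in s differ by 4693/361 = 13; the one in [0, 13) is -48 mod 13 = 4.

4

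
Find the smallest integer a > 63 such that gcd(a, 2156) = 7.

91

gcd(a, 2156) = 7 forces 7 | a; write a = 7s. Then gcd(7s, 7·308) = 7·gcd(s, 308), so need gcd(s, 308) = 1.
7s > 63 gives s ≥ 10. The least s ≥ 10 coprime to 308 is 13, so a = 7·13 = 91.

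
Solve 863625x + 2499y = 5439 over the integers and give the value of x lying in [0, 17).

2

Euclid: 863625 = 345·2499 + 1470; 2499 = 1·1470 + 1029; 1470 = 1·1029 + 441; 1029 = 2·441 + 147; 441 = 3·147 + 0 → gcd = 147; 5439 = 147·37.
Back-substitution yields 863625·(-5) + 2499·(1728) = 147, so one solution is x = -5·37 = -185, y = 1728·37 = 63936.
Solutions in x differ by 2499/147 = 17; the one in [0, 17) is -185 mod 17 = 2.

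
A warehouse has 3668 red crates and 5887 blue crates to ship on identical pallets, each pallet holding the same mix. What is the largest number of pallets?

7

3668 = 2² · 7 · 131
5887 = 7 · 29²
Common: 7 = 7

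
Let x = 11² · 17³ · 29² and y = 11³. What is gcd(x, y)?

121

min exponent per shared prime: 11² = 121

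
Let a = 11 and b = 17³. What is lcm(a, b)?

54043

max exponent per prime: 11 · 17³ = 54043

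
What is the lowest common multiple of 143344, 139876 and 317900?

433615600

lcm(143344, 139876) = 143344·139876/gcd = 20050385344/1156 = 17344624
lcm(17344624, 317900) = 17344624·317900/gcd = 5513855969600/12716 = 433615600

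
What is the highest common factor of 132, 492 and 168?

gcd(132, 492): 492 = 3·132 + 96; 132 = 1·96 + 36; 96 = 2·36 + 24; 36 = 1·24 + 12; 24 = 2·12 + 0 → 12
gcd(12, 168): 168 = 14·12 + 0 → 12

12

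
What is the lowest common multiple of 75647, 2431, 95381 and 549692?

75647 = 11 · 13 · 23²; 2431 = 11 · 13 · 17; 95381 = 11 · 13 · 23 · 29; 549692 = 2² · 11 · 13 · 31²
lcm takes max exponent of each prime: 2² · 11 · 13 · 17 · 23² · 29 · 31² = 143358024524

143358024524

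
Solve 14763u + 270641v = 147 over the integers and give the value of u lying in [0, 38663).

Reduce mod 270641: 14763u ≡ 147 (mod 270641). With g = gcd(14763, 270641) = 7 dividing 147, divide through: 2109u ≡ 21 (mod 38663).
Since gcd(2109, 38663) = 1, u ≡ 21·(2109)⁻¹ ≡ 19524 (mod 38663). Smallest non-negative: 19524.

19524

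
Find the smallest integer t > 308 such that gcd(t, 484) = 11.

319

484 = 11·44. Any t with gcd(t, 484) = 11 is a multiple of 11, say 11s, with s coprime to 44.
Need s > 308/11, so s ≥ 29. First s ≥ 29 with gcd(s, 44) = 1 is s = 29. Thus t = 11·29 = 319.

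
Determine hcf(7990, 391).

17

7990 = 2 · 5 · 17 · 47
391 = 17 · 23
Common: 17 = 17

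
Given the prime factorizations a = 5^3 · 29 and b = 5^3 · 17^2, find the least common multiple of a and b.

1047625

max exponent per prime: 5^3 · 17^2 · 29 = 1047625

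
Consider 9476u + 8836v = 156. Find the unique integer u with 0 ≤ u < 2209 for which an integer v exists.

Euclid: 9476 = 1·8836 + 640; 8836 = 13·640 + 516; 640 = 1·516 + 124; 516 = 4·124 + 20; 124 = 6·20 + 4; 20 = 5·4 + 0 → gcd = 4; 156 = 4·39.
Back-substitution yields 9476·(428) + 8836·(-459) = 4, so one solution is u = 428·39 = 16692, v = -459·39 = -17901.
Solutions in u differ by 8836/4 = 2209; the one in [0, 2209) is 16692 mod 2209 = 1229.

1229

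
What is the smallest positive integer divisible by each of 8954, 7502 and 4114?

8954 = 2 · 11² · 37; 7502 = 2 · 11² · 31; 4114 = 2 · 11² · 17
lcm takes max exponent of each prime: 2 · 11² · 17 · 31 · 37 = 4718758

4718758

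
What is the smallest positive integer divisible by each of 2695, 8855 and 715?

lcm(2695, 8855) = 2695·8855/gcd = 23864225/385 = 61985
lcm(61985, 715) = 61985·715/gcd = 44319275/55 = 805805

805805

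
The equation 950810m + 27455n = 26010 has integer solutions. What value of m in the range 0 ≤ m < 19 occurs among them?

11

Reduce mod 27455: 950810m ≡ 26010 (mod 27455). With g = gcd(950810, 27455) = 1445 dividing 26010, divide through: 658m ≡ 18 (mod 19).
Since gcd(658, 19) = 1, m ≡ 18·(658)⁻¹ ≡ 11 (mod 19). Smallest non-negative: 11.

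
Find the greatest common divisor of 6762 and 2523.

3

6762 = 2 · 3 · 7² · 23
2523 = 3 · 29²
Common: 3 = 3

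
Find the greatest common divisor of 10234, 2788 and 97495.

17

10234 = 2 · 7 · 17 · 43; 2788 = 2² · 17 · 41; 97495 = 5 · 17 · 31 · 37
gcd takes min exponent of each prime: 17 = 17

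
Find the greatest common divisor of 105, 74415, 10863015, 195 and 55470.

15

gcd(105, 74415): 74415 = 708·105 + 75; 105 = 1·75 + 30; 75 = 2·30 + 15; 30 = 2·15 + 0 → 15
gcd(15, 10863015): 10863015 = 724201·15 + 0 → 15
gcd(15, 195): 195 = 13·15 + 0 → 15
gcd(15, 55470): 55470 = 3698·15 + 0 → 15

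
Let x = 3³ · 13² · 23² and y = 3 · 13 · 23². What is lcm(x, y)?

max exponent per prime: 3³ · 13² · 23² = 2413827

2413827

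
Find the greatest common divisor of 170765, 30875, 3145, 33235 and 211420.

gcd(170765, 30875): 170765 = 5·30875 + 16390; 30875 = 1·16390 + 14485; 16390 = 1·14485 + 1905; 14485 = 7·1905 + 1150; 1905 = 1·1150 + 755; 1150 = 1·755 + 395; 755 = 1·395 + 360; 395 = 1·360 + 35; 360 = 10·35 + 10; 35 = 3·10 + 5; 10 = 2·5 + 0 → 5
gcd(5, 3145): 3145 = 629·5 + 0 → 5
gcd(5, 33235): 33235 = 6647·5 + 0 → 5
gcd(5, 211420): 211420 = 42284·5 + 0 → 5

5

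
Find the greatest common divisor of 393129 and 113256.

1089

Euclid: 393129 = 3·113256 + 53361; 113256 = 2·53361 + 6534; 53361 = 8·6534 + 1089; 6534 = 6·1089 + 0. Last nonzero remainder: 1089.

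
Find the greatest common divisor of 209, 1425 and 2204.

209 = 11 · 19; 1425 = 3 · 5² · 19; 2204 = 2² · 19 · 29
gcd takes min exponent of each prime: 19 = 19

19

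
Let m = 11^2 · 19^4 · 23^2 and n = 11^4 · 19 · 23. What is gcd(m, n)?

min exponent per shared prime: 11^2 · 19 · 23 = 52877

52877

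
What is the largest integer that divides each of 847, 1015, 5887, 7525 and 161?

7

847 = 7 · 11²; 1015 = 5 · 7 · 29; 5887 = 7 · 29²; 7525 = 5² · 7 · 43; 161 = 7 · 23
gcd takes min exponent of each prime: 7 = 7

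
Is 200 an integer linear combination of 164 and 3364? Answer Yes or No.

By Bézout, 164s − 3364t = 200 has integer solutions iff gcd(164, 3364) | 200.
Euclid: 3364 = 20·164 + 84; 164 = 1·84 + 80; 84 = 1·80 + 4; 80 = 20·4 + 0. gcd = 4; 200 mod 4 = 0. Yes.

Yes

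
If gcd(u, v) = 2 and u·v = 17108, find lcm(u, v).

gcd·lcm = product, so lcm = 17108/2 = 8554.

8554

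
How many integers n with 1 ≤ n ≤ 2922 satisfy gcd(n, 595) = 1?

1887

595 = 5·7·17. Inclusion–exclusion on these primes:
2922 − ⌊2922/5⌋ − ⌊2922/7⌋ − ⌊2922/17⌋ + ⌊2922/35⌋ + ⌊2922/85⌋ + ⌊2922/119⌋ − ⌊2922/595⌋ = 1887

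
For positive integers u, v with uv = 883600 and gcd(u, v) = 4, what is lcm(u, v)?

For any two positive integers, gcd × lcm equals their product. Hence lcm = 883600 / 4 = 220900.

220900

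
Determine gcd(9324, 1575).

Euclid: 9324 = 5·1575 + 1449; 1575 = 1·1449 + 126; 1449 = 11·126 + 63; 126 = 2·63 + 0. Last nonzero remainder: 63.

63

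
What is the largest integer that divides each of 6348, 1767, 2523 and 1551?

3

gcd(6348, 1767): 6348 = 3·1767 + 1047; 1767 = 1·1047 + 720; 1047 = 1·720 + 327; 720 = 2·327 + 66; 327 = 4·66 + 63; 66 = 1·63 + 3; 63 = 21·3 + 0 → 3
gcd(3, 2523): 2523 = 841·3 + 0 → 3
gcd(3, 1551): 1551 = 517·3 + 0 → 3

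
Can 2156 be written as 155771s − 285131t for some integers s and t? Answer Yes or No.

Yes

By Bézout, 155771s − 285131t = 2156 has integer solutions iff gcd(155771, 285131) | 2156.
Euclid: 285131 = 1·155771 + 129360; 155771 = 1·129360 + 26411; 129360 = 4·26411 + 23716; 26411 = 1·23716 + 2695; 23716 = 8·2695 + 2156; 2695 = 1·2156 + 539; 2156 = 4·539 + 0. gcd = 539; 2156 mod 539 = 0. Yes.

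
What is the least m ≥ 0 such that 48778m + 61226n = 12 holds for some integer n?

17933

Euclid: 61226 = 1·48778 + 12448; 48778 = 3·12448 + 11434; 12448 = 1·11434 + 1014; 11434 = 11·1014 + 280; 1014 = 3·280 + 174; 280 = 1·174 + 106; 174 = 1·106 + 68; 106 = 1·68 + 38; 68 = 1·38 + 30; 38 = 1·30 + 8; 30 = 3·8 + 6; 8 = 1·6 + 2; 6 = 3·2 + 0 → gcd = 2; 12 = 2·6.
Back-substitution yields 48778·(8091) + 61226·(-6446) = 2, so one solution is m = 8091·6 = 48546, n = -6446·6 = -38676.
Solutions in m differ by 61226/2 = 30613; the one in [0, 30613) is 48546 mod 30613 = 17933.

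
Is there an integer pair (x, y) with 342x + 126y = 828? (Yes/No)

gcd(342, 126): 342 = 2·126 + 90; 126 = 1·90 + 36; 90 = 2·36 + 18; 36 = 2·18 + 0 → 18
18 divides 828, so a solution exists.

Yes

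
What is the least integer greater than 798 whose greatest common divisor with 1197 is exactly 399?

1197 = 399·3. Any a with gcd(a, 1197) = 399 is a multiple of 399, say 399s, with s coprime to 3.
Need s > 798/399, so s ≥ 3. First s ≥ 3 with gcd(s, 3) = 1 is s = 4. Thus a = 399·4 = 1596.

1596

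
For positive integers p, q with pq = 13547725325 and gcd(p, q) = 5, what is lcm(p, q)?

Since gcd(p,q)·lcm(p,q) = pq, lcm = 13547725325/5 = 2709545065.

2709545065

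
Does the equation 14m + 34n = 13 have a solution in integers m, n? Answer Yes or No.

gcd(14, 34): 34 = 2·14 + 6; 14 = 2·6 + 2; 6 = 3·2 + 0 → 2
2 does not divide 13, so a solution does not exist.

No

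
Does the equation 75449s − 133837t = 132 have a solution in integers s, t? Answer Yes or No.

gcd(75449, 133837): 133837 = 1·75449 + 58388; 75449 = 1·58388 + 17061; 58388 = 3·17061 + 7205; 17061 = 2·7205 + 2651; 7205 = 2·2651 + 1903; 2651 = 1·1903 + 748; 1903 = 2·748 + 407; 748 = 1·407 + 341; 407 = 1·341 + 66; 341 = 5·66 + 11; 66 = 6·11 + 0 → 11
11 divides 132, so a solution exists.

Yes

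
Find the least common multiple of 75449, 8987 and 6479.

100573517

lcm(75449, 8987) = 75449·8987/gcd = 678060163/209 = 3244307
lcm(3244307, 6479) = 3244307·6479/gcd = 21019865053/209 = 100573517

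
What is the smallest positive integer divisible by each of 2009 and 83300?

3415300

gcd first: 83300 = 41·2009 + 931; 2009 = 2·931 + 147; 931 = 6·147 + 49; 147 = 3·49 + 0 → gcd = 49
lcm = 2009·83300/gcd = 167349700/49 = 3415300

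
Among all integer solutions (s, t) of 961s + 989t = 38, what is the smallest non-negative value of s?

917

Reduce mod 989: 961s ≡ 38 (mod 989). With g = gcd(961, 989) = 1 dividing 38, divide through: 961s ≡ 38 (mod 989).
Since gcd(961, 989) = 1, s ≡ 38·(961)⁻¹ ≡ 917 (mod 989). Smallest non-negative: 917.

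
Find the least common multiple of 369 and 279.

gcd first: 369 = 1·279 + 90; 279 = 3·90 + 9; 90 = 10·9 + 0 → gcd = 9
lcm = 369·279/gcd = 102951/9 = 11439

11439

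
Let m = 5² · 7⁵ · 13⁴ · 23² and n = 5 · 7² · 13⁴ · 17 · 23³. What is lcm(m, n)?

2482195862698825

max exponent per prime: 5² · 7⁵ · 13⁴ · 17 · 23³ = 2482195862698825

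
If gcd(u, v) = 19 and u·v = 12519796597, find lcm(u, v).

658936663

gcd·lcm = product, so lcm = 12519796597/19 = 658936663.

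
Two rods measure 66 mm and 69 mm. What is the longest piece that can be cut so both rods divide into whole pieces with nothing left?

Euclid: 69 = 1·66 + 3; 66 = 22·3 + 0. Last nonzero remainder: 3.

3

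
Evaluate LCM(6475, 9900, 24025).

lcm(6475, 9900) = 6475·9900/gcd = 64102500/25 = 2564100
lcm(2564100, 24025) = 2564100·24025/gcd = 61602502500/25 = 2464100100

2464100100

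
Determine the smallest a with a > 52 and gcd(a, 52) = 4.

56

Multiples of 4 above 52: 4·14, 4·15, … . Need the cofactor coprime to 52/4 = 13.
Checking s = 14, 15, … the first with gcd(s, 13) = 1 is s = 14, giving 56.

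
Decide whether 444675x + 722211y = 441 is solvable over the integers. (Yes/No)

gcd(444675, 722211): 722211 = 1·444675 + 277536; 444675 = 1·277536 + 167139; 277536 = 1·167139 + 110397; 167139 = 1·110397 + 56742; 110397 = 1·56742 + 53655; 56742 = 1·53655 + 3087; 53655 = 17·3087 + 1176; 3087 = 2·1176 + 735; 1176 = 1·735 + 441; 735 = 1·441 + 294; 441 = 1·294 + 147; 294 = 2·147 + 0 → 147
147 divides 441, so a solution exists.

Yes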